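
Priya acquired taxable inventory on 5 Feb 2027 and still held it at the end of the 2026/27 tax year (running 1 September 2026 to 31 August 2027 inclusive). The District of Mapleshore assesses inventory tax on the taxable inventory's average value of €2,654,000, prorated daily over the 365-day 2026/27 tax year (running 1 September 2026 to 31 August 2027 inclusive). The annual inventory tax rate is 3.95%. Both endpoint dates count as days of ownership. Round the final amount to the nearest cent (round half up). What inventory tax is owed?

Days held (5 Feb – 31 Aug 2027): 208 out of 365
Tax = €2,654,000 × 3.95% × 208/365 = €59,740.4493

€59,740.45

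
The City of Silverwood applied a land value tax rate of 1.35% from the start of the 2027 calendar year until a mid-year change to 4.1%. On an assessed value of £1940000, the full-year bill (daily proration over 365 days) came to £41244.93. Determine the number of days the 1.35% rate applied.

Let d = days at the first rate; then 365 − d days at the second rate.
£1940000 × [1.35%·d + 4.1%·(365−d)] / 365 = £41244.93
Solving gives d = 262, so the new rate took effect on 20 September 2027.

262 days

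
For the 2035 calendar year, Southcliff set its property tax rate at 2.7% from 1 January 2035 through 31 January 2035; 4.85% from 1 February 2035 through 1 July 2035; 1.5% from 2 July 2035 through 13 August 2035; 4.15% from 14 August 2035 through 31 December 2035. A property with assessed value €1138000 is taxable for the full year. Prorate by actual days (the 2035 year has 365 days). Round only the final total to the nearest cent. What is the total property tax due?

€45568.33

1 January – 31 January 2035: 31 days at 2.7% → €1138000 × 2.7% × 31/365 = €2609.6055
1 February – 1 July 2035: 151 days at 4.85% → €1138000 × 4.85% × 151/365 = €22833.2685
2 July – 13 August 2035: 43 days at 1.5% → €1138000 × 1.5% × 43/365 = €2010.9863
14 August – 31 December 2035: 140 days at 4.15% → €1138000 × 4.15% × 140/365 = €18114.4658
Total = €45568.3260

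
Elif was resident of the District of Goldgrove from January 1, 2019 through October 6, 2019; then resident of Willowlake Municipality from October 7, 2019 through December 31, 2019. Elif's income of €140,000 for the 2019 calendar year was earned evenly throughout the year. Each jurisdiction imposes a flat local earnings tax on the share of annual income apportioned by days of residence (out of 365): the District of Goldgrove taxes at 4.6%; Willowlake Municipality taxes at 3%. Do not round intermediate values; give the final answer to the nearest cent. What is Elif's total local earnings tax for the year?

€5,912.22

The District of Goldgrove, January 1 – October 6, 2019: 279 days → €140,000 × 4.6% × 279/365 = €4,922.6301
Willowlake Municipality, October 7 – December 31, 2019: 86 days → €140,000 × 3% × 86/365 = €989.5890
Total = €5,912.2192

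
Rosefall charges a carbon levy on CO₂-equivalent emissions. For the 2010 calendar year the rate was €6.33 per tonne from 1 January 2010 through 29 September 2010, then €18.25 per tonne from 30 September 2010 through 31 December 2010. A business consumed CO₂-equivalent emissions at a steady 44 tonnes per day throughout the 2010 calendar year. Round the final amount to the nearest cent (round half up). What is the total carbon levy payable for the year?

€150,436.44

1 January – 29 September 2010: 272 days × 44 tonnes/day = 11,968 tonnes at €6.33/tonne → €75,757.44
30 September – 31 December 2010: 93 days × 44 tonnes/day = 4,092 tonnes at €18.25/tonne → €74,679.00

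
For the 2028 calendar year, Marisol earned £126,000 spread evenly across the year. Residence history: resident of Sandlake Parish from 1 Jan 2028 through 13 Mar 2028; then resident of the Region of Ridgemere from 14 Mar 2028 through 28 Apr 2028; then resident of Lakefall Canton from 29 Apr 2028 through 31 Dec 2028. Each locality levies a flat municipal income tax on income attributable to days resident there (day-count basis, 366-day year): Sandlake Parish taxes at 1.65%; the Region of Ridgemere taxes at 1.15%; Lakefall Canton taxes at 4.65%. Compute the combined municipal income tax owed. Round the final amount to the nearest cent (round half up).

£4,550.80

Sandlake Parish, 1 Jan – 13 Mar 2028: 73 days → £126,000 × 1.65% × 73/366 = £414.6639
The Region of Ridgemere, 14 Mar – 28 Apr 2028: 46 days → £126,000 × 1.15% × 46/366 = £182.1148
Lakefall Canton, 29 Apr – 31 Dec 2028: 247 days → £126,000 × 4.65% × 247/366 = £3,954.0246
Total = £4,550.8033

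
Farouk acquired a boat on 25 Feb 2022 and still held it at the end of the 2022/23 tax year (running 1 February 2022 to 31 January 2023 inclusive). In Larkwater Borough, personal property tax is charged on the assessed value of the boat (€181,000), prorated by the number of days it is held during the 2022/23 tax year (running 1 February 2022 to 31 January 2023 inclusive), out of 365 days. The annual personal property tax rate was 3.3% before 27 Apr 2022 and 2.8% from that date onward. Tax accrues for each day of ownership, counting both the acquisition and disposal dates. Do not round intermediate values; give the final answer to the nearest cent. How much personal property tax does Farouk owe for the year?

€4,886.01

25 Feb – 26 Apr 2022: 61 days at 3.3% → €181,000 × 3.3% × 61/365 = €998.2274
27 Apr 2022 – 31 Jan 2023: 280 days at 2.8% → €181,000 × 2.8% × 280/365 = €3,887.7808
Total = €4,886.0082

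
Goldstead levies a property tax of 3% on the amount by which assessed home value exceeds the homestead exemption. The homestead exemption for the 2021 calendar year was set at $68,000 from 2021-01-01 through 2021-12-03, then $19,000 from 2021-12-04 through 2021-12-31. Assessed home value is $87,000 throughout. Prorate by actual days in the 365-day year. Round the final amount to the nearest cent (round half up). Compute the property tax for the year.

$682.77

2021-01-01 to 2021-12-03: 337 days, exemption $68,000 → ($87,000 − $68,000) × 3% × 337/365 = $526.2740
2021-12-04 to 2021-12-31: 28 days, exemption $19,000 → ($87,000 − $19,000) × 3% × 28/365 = $156.4932
Total = $682.7671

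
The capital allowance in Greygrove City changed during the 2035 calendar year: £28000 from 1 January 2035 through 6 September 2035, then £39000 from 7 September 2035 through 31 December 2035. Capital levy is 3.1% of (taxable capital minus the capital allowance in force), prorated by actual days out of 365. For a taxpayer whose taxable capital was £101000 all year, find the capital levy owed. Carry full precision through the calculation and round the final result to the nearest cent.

£2154.63

1 January – 6 September 2035: 249 days, exemption £28000 → (£101000 − £28000) × 3.1% × 249/365 = £1543.8000
7 September – 31 December 2035: 116 days, exemption £39000 → (£101000 − £39000) × 3.1% × 116/365 = £610.8274
Total = £2154.6274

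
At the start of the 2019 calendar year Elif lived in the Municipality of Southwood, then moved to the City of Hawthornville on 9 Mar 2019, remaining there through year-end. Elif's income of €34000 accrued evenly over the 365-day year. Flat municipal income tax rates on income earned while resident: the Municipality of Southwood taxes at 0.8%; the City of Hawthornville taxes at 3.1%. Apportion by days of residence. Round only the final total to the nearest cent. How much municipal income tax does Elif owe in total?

The Municipality of Southwood, 1 Jan – 8 Mar 2019: 67 days → €34000 × 0.8% × 67/365 = €49.9288
The City of Hawthornville, 9 Mar – 31 Dec 2019: 298 days → €34000 × 3.1% × 298/365 = €860.5260
Total = €910.4548

€910.45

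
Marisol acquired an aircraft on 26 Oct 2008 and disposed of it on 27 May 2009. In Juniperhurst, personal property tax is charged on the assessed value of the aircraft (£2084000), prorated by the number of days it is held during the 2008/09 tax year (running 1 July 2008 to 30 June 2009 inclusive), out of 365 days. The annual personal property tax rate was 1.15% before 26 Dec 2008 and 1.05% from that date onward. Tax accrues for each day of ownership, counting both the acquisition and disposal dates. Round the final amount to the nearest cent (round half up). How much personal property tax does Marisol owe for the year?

26 Oct – 25 Dec 2008: 61 days at 1.15% → £2084000 × 1.15% × 61/365 = £4005.2767
26 Dec 2008 – 27 May 2009: 153 days at 1.05% → £2084000 × 1.05% × 153/365 = £9172.4548
Total = £13177.7315

£13177.73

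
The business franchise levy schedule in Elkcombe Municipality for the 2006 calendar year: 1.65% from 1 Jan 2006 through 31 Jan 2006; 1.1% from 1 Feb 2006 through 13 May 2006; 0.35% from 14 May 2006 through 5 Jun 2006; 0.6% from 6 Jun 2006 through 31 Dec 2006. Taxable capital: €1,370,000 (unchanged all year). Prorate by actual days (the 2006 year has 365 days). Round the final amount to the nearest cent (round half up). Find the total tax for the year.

1 Jan – 31 Jan 2006: 31 days at 1.65% → €1,370,000 × 1.65% × 31/365 = €1,919.8767
1 Feb – 13 May 2006: 102 days at 1.1% → €1,370,000 × 1.1% × 102/365 = €4,211.3425
14 May – 5 Jun 2006: 23 days at 0.35% → €1,370,000 × 0.35% × 23/365 = €302.1507
6 Jun – 31 Dec 2006: 209 days at 0.6% → €1,370,000 × 0.6% × 209/365 = €4,706.7945
Total = €11,140.1644

€11,140.16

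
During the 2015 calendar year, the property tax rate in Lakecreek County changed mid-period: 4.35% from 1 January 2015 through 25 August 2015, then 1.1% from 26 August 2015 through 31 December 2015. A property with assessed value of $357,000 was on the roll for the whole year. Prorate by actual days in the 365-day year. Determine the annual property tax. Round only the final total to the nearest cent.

$11,460.68

1 January – 25 August 2015: 237 days at 4.35% → $357,000 × 4.35% × 237/365 = $10,083.5384
26 August – 31 December 2015: 128 days at 1.1% → $357,000 × 1.1% × 128/365 = $1,377.1397
Total = $11,460.6781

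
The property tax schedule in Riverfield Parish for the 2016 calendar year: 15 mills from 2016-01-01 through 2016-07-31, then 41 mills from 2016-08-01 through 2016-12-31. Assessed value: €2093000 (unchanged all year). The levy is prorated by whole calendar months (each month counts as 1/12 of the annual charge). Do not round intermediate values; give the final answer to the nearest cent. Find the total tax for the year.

2016-01-01 to 2016-07-31: 7 months at 15 mills → €2093000 × 1.5% × 7/12 = €18313.7500
2016-08-01 to 2016-12-31: 5 months at 41 mills → €2093000 × 4.1% × 5/12 = €35755.4167
Total = €54069.1667

€54069.17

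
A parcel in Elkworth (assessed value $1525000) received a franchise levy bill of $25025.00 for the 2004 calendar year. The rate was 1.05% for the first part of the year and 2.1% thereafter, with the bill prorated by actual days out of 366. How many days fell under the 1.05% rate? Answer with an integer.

160 days

Let d = days at the first rate; then 366 − d days at the second rate.
$1525000 × [1.05%·d + 2.1%·(366−d)] / 366 = $25025.00
Solving gives d = 160, so the new rate took effect on 9 June 2004.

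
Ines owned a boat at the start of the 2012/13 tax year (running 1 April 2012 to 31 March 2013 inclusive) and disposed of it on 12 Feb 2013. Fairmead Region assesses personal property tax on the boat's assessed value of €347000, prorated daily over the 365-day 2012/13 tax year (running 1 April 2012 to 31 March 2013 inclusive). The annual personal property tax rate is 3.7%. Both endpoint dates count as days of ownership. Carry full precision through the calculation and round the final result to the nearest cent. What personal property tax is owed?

€11185.76

Days held (1 Apr 2012 – 12 Feb 2013): 318 out of 365
Tax = €347000 × 3.7% × 318/365 = €11185.7589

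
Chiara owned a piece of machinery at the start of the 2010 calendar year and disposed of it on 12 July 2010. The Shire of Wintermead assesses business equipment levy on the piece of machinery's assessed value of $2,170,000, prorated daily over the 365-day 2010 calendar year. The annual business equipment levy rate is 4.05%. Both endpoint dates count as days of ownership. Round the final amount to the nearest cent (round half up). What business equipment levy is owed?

Days held (1 January – 12 July 2010): 193 out of 365
Tax = $2,170,000 × 4.05% × 193/365 = $46,470.6986

$46,470.70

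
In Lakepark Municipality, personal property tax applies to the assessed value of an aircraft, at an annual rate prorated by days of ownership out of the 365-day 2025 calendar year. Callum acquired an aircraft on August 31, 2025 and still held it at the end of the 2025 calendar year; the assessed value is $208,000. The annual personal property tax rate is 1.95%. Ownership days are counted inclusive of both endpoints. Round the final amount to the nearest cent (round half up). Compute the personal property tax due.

$1,366.82

Days held (August 31 – December 31, 2025): 123 out of 365
Tax = $208,000 × 1.95% × 123/365 = $1,366.8164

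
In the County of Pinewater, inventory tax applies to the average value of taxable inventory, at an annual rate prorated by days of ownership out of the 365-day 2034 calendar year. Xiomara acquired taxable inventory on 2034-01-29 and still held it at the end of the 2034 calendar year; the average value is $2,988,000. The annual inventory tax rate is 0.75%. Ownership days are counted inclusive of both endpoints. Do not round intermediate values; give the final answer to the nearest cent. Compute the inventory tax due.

Days held (2034-01-29 to 2034-12-31): 337 out of 365
Tax = $2,988,000 × 0.75% × 337/365 = $20,690.8767

$20,690.88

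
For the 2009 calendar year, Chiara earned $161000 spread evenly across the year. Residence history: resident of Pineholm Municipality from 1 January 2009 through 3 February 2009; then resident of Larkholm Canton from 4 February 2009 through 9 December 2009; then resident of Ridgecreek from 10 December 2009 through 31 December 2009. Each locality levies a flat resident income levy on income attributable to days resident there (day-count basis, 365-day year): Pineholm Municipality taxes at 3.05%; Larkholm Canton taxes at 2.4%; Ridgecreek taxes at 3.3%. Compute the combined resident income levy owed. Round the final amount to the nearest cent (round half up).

Pineholm Municipality, 1 January – 3 February 2009: 34 days → $161000 × 3.05% × 34/365 = $457.4164
Larkholm Canton, 4 February – 9 December 2009: 309 days → $161000 × 2.4% × 309/365 = $3271.1671
Ridgecreek, 10 December – 31 December 2009: 22 days → $161000 × 3.3% × 22/365 = $320.2356
Total = $4048.8192

$4048.82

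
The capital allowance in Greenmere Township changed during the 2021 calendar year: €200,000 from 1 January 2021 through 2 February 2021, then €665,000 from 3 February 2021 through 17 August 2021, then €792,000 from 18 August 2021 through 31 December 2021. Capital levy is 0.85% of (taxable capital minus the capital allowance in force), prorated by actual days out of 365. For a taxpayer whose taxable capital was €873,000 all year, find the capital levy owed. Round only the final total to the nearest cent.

€1,723.12

1 January – 2 February 2021: 33 days, exemption €200,000 → (€873,000 − €200,000) × 0.85% × 33/365 = €517.1959
3 February – 17 August 2021: 196 days, exemption €665,000 → (€873,000 − €665,000) × 0.85% × 196/365 = €949.3918
18 August – 31 December 2021: 136 days, exemption €792,000 → (€873,000 − €792,000) × 0.85% × 136/365 = €256.5370
Total = €1,723.1247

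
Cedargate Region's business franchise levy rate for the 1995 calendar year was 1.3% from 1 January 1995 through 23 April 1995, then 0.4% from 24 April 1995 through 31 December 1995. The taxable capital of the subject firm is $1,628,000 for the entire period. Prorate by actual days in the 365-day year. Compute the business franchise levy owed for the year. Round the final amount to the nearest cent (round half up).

1 January – 23 April 1995: 113 days at 1.3% → $1,628,000 × 1.3% × 113/365 = $6,552.1425
24 April – 31 December 1995: 252 days at 0.4% → $1,628,000 × 0.4% × 252/365 = $4,495.9562
Total = $11,048.0986

$11,048.10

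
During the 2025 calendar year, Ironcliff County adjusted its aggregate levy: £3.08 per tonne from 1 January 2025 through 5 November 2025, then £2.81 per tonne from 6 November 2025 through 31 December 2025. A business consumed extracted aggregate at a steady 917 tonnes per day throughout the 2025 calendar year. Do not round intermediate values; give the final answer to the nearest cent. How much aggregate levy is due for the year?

£1017026.36

1 January – 5 November 2025: 309 days × 917 tonnes/day = 283,353 tonnes at £3.08/tonne → £872727.24
6 November – 31 December 2025: 56 days × 917 tonnes/day = 51,352 tonnes at £2.81/tonne → £144299.12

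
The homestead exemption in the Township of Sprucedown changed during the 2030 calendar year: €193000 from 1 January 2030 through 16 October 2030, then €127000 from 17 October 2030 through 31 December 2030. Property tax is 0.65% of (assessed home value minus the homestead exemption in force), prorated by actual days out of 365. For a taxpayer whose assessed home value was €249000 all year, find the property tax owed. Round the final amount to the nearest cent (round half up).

1 January – 16 October 2030: 289 days, exemption €193000 → (€249000 − €193000) × 0.65% × 289/365 = €288.2082
17 October – 31 December 2030: 76 days, exemption €127000 → (€249000 − €127000) × 0.65% × 76/365 = €165.1178
Total = €453.3260

€453.33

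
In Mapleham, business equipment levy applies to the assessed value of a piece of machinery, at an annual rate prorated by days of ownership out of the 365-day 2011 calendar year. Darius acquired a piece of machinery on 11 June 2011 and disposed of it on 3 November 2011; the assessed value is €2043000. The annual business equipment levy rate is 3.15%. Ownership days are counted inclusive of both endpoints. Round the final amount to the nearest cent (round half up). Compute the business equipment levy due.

Days held (11 June – 3 November 2011): 146 out of 365
Tax = €2043000 × 3.15% × 146/365 = €25741.8000

€25741.80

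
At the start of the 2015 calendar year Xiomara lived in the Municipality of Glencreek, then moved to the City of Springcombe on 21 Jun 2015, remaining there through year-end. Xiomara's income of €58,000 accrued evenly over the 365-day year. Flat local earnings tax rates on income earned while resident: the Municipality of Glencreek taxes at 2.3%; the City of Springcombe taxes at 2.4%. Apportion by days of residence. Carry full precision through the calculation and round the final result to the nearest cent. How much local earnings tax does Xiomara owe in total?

€1,364.83

The Municipality of Glencreek, 1 Jan – 20 Jun 2015: 171 days → €58,000 × 2.3% × 171/365 = €624.9699
The City of Springcombe, 21 Jun – 31 Dec 2015: 194 days → €58,000 × 2.4% × 194/365 = €739.8575
Total = €1,364.8274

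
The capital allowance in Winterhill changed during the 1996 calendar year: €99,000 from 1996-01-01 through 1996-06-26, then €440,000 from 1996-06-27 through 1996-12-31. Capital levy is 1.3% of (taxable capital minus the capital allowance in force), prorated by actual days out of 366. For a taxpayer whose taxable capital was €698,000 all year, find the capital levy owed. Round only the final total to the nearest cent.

1996-01-01 to 1996-06-26: 178 days, exemption €99,000 → (€698,000 − €99,000) × 1.3% × 178/366 = €3,787.1202
1996-06-27 to 1996-12-31: 188 days, exemption €440,000 → (€698,000 − €440,000) × 1.3% × 188/366 = €1,722.8197
Total = €5,509.9399

€5,509.94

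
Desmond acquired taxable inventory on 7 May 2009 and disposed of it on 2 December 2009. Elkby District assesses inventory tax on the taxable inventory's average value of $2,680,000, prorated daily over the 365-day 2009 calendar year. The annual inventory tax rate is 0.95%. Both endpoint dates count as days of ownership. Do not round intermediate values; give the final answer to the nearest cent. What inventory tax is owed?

$14,648.22

Days held (7 May – 2 December 2009): 210 out of 365
Tax = $2,680,000 × 0.95% × 210/365 = $14,648.2192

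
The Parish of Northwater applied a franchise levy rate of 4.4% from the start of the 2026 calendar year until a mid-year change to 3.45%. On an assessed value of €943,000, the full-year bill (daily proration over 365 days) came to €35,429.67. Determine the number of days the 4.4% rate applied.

118 days

Let d = days at the first rate; then 365 − d days at the second rate.
€943,000 × [4.4%·d + 3.45%·(365−d)] / 365 = €35,429.67
Solving gives d = 118, so the new rate took effect on 29 Apr 2026.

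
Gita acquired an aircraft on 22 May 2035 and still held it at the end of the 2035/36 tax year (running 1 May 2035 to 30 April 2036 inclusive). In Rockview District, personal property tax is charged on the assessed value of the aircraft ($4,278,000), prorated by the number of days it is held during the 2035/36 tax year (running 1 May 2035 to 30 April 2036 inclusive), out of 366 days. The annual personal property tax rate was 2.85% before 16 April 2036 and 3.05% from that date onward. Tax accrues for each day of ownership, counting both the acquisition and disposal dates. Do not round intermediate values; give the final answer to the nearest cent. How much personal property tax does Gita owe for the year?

22 May 2035 – 15 April 2036: 330 days at 2.85% → $4,278,000 × 2.85% × 330/366 = $109,930.5738
16 April – 30 April 2036: 15 days at 3.05% → $4,278,000 × 3.05% × 15/366 = $5,347.5000
Total = $115,278.0738

$115,278.07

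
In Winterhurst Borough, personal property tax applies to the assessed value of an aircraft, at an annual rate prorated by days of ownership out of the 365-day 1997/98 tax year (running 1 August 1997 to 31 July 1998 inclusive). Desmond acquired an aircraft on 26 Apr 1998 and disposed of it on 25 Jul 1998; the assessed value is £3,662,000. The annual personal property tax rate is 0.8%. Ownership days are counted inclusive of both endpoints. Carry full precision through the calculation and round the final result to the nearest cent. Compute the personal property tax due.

£7,303.93

Days held (26 Apr – 25 Jul 1998): 91 out of 365
Tax = £3,662,000 × 0.8% × 91/365 = £7,303.9342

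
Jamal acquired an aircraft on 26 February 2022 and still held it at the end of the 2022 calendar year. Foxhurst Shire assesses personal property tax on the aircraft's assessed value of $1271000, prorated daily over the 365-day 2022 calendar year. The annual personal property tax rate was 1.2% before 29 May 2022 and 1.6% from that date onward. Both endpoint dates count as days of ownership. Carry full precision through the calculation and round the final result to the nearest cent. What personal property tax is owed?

26 February – 28 May 2022: 92 days at 1.2% → $1271000 × 1.2% × 92/365 = $3844.3397
29 May – 31 December 2022: 217 days at 1.6% → $1271000 × 1.6% × 217/365 = $12090.1699
Total = $15934.5096

$15934.51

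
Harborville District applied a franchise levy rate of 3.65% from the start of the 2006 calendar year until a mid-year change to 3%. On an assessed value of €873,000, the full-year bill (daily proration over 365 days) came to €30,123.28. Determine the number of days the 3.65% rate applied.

Let d = days at the first rate; then 365 − d days at the second rate.
€873,000 × [3.65%·d + 3%·(365−d)] / 365 = €30,123.28
Solving gives d = 253, so the new rate took effect on September 11, 2006.

253 days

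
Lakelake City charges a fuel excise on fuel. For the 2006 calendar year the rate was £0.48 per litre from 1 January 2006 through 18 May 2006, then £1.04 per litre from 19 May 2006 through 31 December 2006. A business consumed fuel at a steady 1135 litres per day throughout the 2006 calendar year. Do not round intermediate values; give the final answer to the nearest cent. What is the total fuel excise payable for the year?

£343,133.20

1 January – 18 May 2006: 138 days × 1135 litres/day = 156,630 litres at £0.48/litre → £75,182.40
19 May – 31 December 2006: 227 days × 1135 litres/day = 257,645 litres at £1.04/litre → £267,950.80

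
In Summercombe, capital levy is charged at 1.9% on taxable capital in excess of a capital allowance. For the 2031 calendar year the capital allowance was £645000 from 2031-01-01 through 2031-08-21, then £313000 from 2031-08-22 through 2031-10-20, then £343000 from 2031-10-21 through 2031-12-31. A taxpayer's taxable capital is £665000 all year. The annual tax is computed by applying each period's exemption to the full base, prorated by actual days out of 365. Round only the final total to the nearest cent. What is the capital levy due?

£2548.81

2031-01-01 to 2031-08-21: 233 days, exemption £645000 → (£665000 − £645000) × 1.9% × 233/365 = £242.5753
2031-08-22 to 2031-10-20: 60 days, exemption £313000 → (£665000 − £313000) × 1.9% × 60/365 = £1099.3973
2031-10-21 to 2031-12-31: 72 days, exemption £343000 → (£665000 − £343000) × 1.9% × 72/365 = £1206.8384
Total = £2548.8110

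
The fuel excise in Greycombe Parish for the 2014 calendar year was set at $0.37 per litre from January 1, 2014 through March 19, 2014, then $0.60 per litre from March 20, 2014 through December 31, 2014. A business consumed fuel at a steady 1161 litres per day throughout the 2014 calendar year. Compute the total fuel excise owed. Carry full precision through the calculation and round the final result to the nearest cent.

$233,430.66

January 1 – March 19, 2014: 78 days × 1161 litres/day = 90,558 litres at $0.37/litre → $33,506.46
March 20 – December 31, 2014: 287 days × 1161 litres/day = 333,207 litres at $0.60/litre → $199,924.20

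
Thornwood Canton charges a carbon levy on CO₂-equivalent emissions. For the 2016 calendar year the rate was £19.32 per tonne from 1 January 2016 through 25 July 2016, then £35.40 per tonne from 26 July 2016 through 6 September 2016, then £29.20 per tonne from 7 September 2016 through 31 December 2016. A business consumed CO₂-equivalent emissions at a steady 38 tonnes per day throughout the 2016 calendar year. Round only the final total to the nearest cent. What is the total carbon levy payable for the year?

£338,528.32

1 January – 25 July 2016: 207 days × 38 tonnes/day = 7,866 tonnes at £19.32/tonne → £151,971.12
26 July – 6 September 2016: 43 days × 38 tonnes/day = 1,634 tonnes at £35.40/tonne → £57,843.60
7 September – 31 December 2016: 116 days × 38 tonnes/day = 4,408 tonnes at £29.20/tonne → £128,713.60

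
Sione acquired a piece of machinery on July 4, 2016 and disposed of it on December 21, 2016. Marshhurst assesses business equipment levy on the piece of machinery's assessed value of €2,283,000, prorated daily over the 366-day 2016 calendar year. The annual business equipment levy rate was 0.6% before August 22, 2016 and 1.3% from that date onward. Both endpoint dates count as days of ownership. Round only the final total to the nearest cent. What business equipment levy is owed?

€11,726.89

July 4 – August 21, 2016: 49 days at 0.6% → €2,283,000 × 0.6% × 49/366 = €1,833.8852
August 22 – December 21, 2016: 122 days at 1.3% → €2,283,000 × 1.3% × 122/366 = €9,893.0000
Total = €11,726.8852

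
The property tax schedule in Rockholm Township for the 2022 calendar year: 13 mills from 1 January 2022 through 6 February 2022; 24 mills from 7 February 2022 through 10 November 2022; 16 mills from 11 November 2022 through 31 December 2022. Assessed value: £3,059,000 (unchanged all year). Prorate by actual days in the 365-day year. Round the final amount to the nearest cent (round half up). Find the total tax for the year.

£66,585.63

1 January – 6 February 2022: 37 days at 13 mills → £3,059,000 × 1.3% × 37/365 = £4,031.1753
7 February – 10 November 2022: 277 days at 24 mills → £3,059,000 × 2.4% × 277/365 = £55,715.7041
11 November – 31 December 2022: 51 days at 16 mills → £3,059,000 × 1.6% × 51/365 = £6,838.7507
Total = £66,585.6301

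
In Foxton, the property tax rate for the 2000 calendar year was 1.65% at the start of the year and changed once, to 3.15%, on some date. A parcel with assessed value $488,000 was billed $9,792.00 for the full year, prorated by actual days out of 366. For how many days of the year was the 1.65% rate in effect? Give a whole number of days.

Let d = days at the first rate; then 366 − d days at the second rate.
$488,000 × [1.65%·d + 3.15%·(366−d)] / 366 = $9,792.00
Solving gives d = 279, so the new rate took effect on October 6, 2000.

279 days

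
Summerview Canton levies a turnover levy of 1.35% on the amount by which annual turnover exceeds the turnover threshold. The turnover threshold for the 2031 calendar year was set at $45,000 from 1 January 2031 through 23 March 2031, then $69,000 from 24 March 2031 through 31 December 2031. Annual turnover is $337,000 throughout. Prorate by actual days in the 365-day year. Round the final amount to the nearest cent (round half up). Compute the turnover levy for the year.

$3,690.79

1 January – 23 March 2031: 82 days, exemption $45,000 → ($337,000 − $45,000) × 1.35% × 82/365 = $885.6000
24 March – 31 December 2031: 283 days, exemption $69,000 → ($337,000 − $69,000) × 1.35% × 283/365 = $2,805.1890
Total = $3,690.7890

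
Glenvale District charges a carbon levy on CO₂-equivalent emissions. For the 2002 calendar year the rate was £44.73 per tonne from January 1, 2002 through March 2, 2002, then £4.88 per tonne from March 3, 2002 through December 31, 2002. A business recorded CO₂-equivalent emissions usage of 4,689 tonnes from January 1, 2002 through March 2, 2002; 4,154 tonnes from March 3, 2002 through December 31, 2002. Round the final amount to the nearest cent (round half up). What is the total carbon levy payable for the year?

January 1 – March 2, 2002: 4,689 tonnes at £44.73/tonne → £209,738.97
March 3 – December 31, 2002: 4,154 tonnes at £4.88/tonne → £20,271.52

£230,010.49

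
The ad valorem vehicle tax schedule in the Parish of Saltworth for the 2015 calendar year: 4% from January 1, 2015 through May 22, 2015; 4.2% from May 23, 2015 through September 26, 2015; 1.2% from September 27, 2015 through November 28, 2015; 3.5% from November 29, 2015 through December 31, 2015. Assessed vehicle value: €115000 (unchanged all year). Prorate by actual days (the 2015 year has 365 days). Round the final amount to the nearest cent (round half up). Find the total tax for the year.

€4072.26

January 1 – May 22, 2015: 142 days at 4% → €115000 × 4% × 142/365 = €1789.5890
May 23 – September 26, 2015: 127 days at 4.2% → €115000 × 4.2% × 127/365 = €1680.5753
September 27 – November 28, 2015: 63 days at 1.2% → €115000 × 1.2% × 63/365 = €238.1918
November 29 – December 31, 2015: 33 days at 3.5% → €115000 × 3.5% × 33/365 = €363.9041
Total = €4072.2603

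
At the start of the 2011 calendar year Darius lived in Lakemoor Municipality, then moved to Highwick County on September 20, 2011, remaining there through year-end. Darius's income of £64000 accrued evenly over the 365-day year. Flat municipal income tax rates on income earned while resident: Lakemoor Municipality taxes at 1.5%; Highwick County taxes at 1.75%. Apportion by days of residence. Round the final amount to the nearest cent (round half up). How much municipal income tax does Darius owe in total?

£1005.15

Lakemoor Municipality, January 1 – September 19, 2011: 262 days → £64000 × 1.5% × 262/365 = £689.0959
Highwick County, September 20 – December 31, 2011: 103 days → £64000 × 1.75% × 103/365 = £316.0548
Total = £1005.1507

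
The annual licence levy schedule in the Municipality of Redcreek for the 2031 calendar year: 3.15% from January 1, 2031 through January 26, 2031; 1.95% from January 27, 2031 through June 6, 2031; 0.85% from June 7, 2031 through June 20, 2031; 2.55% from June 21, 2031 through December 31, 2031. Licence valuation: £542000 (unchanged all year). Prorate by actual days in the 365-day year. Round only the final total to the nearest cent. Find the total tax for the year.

January 1 – January 26, 2031: 26 days at 3.15% → £542000 × 3.15% × 26/365 = £1216.1589
January 27 – June 6, 2031: 131 days at 1.95% → £542000 × 1.95% × 131/365 = £3793.2575
June 7 – June 20, 2031: 14 days at 0.85% → £542000 × 0.85% × 14/365 = £176.7068
June 21 – December 31, 2031: 194 days at 2.55% → £542000 × 2.55% × 194/365 = £7345.9562
Total = £12532.0795

£12532.08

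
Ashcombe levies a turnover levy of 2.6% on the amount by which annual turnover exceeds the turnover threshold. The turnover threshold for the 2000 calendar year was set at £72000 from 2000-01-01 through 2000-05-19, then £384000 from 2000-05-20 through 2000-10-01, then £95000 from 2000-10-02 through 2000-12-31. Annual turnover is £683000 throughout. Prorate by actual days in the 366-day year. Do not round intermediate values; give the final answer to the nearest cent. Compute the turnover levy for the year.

2000-01-01 to 2000-05-19: 140 days, exemption £72000 → (£683000 − £72000) × 2.6% × 140/366 = £6076.6120
2000-05-20 to 2000-10-01: 135 days, exemption £384000 → (£683000 − £384000) × 2.6% × 135/366 = £2867.4590
2000-10-02 to 2000-12-31: 91 days, exemption £95000 → (£683000 − £95000) × 2.6% × 91/366 = £3801.1148
Total = £12745.1858

£12745.19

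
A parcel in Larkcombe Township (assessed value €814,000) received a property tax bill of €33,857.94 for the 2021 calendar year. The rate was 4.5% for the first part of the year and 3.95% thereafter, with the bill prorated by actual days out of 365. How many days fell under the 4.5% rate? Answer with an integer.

139 days

Let d = days at the first rate; then 365 − d days at the second rate.
€814,000 × [4.5%·d + 3.95%·(365−d)] / 365 = €33,857.94
Solving gives d = 139, so the new rate took effect on 20 May 2021.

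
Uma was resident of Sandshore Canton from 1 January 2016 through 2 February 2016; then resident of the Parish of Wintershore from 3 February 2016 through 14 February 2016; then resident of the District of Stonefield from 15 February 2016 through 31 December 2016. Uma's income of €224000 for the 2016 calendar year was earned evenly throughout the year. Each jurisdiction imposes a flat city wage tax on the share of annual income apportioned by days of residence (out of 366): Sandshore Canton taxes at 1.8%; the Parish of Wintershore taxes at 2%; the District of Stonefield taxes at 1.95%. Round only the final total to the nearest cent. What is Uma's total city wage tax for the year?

Sandshore Canton, 1 January – 2 February 2016: 33 days → €224000 × 1.8% × 33/366 = €363.5410
The Parish of Wintershore, 3 February – 14 February 2016: 12 days → €224000 × 2% × 12/366 = €146.8852
The District of Stonefield, 15 February – 31 December 2016: 321 days → €224000 × 1.95% × 321/366 = €3830.9508
Total = €4341.3770

€4341.38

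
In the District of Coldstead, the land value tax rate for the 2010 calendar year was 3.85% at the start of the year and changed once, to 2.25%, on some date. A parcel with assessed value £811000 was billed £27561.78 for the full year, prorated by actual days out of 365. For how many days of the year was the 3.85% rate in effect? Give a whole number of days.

Let d = days at the first rate; then 365 − d days at the second rate.
£811000 × [3.85%·d + 2.25%·(365−d)] / 365 = £27561.78
Solving gives d = 262, so the new rate took effect on 20 Sep 2010.

262 days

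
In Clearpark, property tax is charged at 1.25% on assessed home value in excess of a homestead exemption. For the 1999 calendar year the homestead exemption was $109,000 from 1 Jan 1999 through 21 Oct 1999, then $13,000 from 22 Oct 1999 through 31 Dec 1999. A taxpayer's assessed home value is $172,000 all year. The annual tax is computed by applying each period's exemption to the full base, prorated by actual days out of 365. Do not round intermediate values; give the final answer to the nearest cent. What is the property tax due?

$1,020.92

1 Jan – 21 Oct 1999: 294 days, exemption $109,000 → ($172,000 − $109,000) × 1.25% × 294/365 = $634.3151
22 Oct – 31 Dec 1999: 71 days, exemption $13,000 → ($172,000 − $13,000) × 1.25% × 71/365 = $386.6096
Total = $1,020.9247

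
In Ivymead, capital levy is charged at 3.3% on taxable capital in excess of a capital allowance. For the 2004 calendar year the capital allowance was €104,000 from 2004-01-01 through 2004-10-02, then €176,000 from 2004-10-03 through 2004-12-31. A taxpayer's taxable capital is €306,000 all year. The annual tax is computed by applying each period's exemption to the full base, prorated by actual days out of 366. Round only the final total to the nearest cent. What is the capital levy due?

€6,081.74

2004-01-01 to 2004-10-02: 276 days, exemption €104,000 → (€306,000 − €104,000) × 3.3% × 276/366 = €5,026.8197
2004-10-03 to 2004-12-31: 90 days, exemption €176,000 → (€306,000 − €176,000) × 3.3% × 90/366 = €1,054.9180
Total = €6,081.7377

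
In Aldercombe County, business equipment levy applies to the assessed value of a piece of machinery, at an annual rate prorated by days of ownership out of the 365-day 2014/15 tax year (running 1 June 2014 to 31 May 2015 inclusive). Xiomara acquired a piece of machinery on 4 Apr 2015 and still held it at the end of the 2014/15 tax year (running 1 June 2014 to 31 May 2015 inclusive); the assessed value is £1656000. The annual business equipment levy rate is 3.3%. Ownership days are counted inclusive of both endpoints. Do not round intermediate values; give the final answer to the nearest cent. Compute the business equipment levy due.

Days held (4 Apr – 31 May 2015): 58 out of 365
Tax = £1656000 × 3.3% × 58/365 = £8683.7918

£8683.79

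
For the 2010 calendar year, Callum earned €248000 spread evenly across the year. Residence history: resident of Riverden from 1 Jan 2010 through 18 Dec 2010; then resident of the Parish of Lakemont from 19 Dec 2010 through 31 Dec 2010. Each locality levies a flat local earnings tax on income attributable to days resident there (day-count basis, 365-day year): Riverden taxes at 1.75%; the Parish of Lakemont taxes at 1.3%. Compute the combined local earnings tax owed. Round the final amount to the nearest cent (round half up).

€4300.25

Riverden, 1 Jan – 18 Dec 2010: 352 days → €248000 × 1.75% × 352/365 = €4185.4247
The Parish of Lakemont, 19 Dec – 31 Dec 2010: 13 days → €248000 × 1.3% × 13/365 = €114.8274
Total = €4300.2521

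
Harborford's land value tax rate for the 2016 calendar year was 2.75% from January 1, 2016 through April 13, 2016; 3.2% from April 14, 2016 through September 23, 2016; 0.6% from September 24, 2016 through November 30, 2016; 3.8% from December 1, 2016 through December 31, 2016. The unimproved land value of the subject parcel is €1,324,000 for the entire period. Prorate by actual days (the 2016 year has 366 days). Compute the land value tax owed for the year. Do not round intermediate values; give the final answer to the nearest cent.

January 1 – April 13, 2016: 104 days at 2.75% → €1,324,000 × 2.75% × 104/366 = €10,346.0109
April 14 – September 23, 2016: 163 days at 3.2% → €1,324,000 × 3.2% × 163/366 = €18,868.8087
September 24 – November 30, 2016: 68 days at 0.6% → €1,324,000 × 0.6% × 68/366 = €1,475.9344
December 1 – December 31, 2016: 31 days at 3.8% → €1,324,000 × 3.8% × 31/366 = €4,261.3989
Total = €34,952.1530

€34,952.15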